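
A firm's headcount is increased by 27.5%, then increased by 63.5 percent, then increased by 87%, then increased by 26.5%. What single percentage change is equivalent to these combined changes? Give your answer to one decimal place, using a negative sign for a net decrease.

393.1%

A 27.5% increase multiplies by 1.275.
Then a 63.5% increase: 1.275 × 1.635 = 2.084625.
Then an 87% increase: 2.084625 × 1.87 = 3.89824875.
Then a 26.5% increase: 3.89824875 × 1.265 = 4.93128466875.
Overall factor 4.93128466875, i.e. 393.1%.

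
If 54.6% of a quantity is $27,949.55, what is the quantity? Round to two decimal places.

$27,949.55 ÷ 0.546 ≈ $51,189.65.

$51,189.65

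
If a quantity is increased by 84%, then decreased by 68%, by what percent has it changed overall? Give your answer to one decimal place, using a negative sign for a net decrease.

The combined multiplier is 1.84 × 0.32 = 0.5888.
That corresponds to a decrease of 41.1%.

-41.1%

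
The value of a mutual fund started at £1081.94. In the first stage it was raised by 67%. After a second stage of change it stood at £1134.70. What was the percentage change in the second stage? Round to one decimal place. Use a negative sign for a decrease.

-37.2%

After the first stage: £1081.94 × 1.67 = £1806.8398.
Second-stage multiplier: £1134.70 ÷ £1806.8398 ≈ 0.628.
That is a change of -37.2%.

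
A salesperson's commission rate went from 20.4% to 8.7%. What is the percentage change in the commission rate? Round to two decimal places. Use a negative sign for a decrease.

-57.35%

The change is 8.7 − 20.4 = -11.7 percentage points.
Relative to the original 20.4%, that is -11.7 ÷ 20.4 ≈ -57.35%.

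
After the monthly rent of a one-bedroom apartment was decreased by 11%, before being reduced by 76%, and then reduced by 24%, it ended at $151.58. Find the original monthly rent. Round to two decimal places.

The overall multiplier applied was 0.89 × 0.24 × 0.76 = 0.162336.
So the original monthly rent was $151.58 ÷ 0.162336 ≈ $933.74.

$933.74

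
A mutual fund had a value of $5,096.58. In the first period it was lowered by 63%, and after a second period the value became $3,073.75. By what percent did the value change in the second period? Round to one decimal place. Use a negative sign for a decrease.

63.0%

After the first period: $5,096.58 × 0.37 = $1885.7346.
Second-period multiplier: $3,073.75 ÷ $1885.7346 ≈ 1.63.
That is a change of 63.0%.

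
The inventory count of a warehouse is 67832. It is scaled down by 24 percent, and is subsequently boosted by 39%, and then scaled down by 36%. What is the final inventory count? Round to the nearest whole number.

45861

Each change multiplies by a factor: 0.76 × 1.39 × 0.64 = 0.676096.
67832 × 0.676096 = 45860.943872 ≈ 45861.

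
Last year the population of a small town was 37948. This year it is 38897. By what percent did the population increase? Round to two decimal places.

2.50%

Change: 38897 − 37948 = 949.
Relative to the original: 949 ÷ 37948 ≈ 2.50%.
So the population increased by 2.50%.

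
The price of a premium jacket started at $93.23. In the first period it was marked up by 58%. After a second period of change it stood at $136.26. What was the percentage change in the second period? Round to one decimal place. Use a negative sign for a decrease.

After the first period: $93.23 × 1.58 = $147.3034.
Second-period multiplier: $136.26 ÷ $147.3034 ≈ 0.92503.
That is a change of -7.5%.

-7.5%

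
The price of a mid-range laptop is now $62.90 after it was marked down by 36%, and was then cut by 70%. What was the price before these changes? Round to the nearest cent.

$327.60

Undoing the 70% decrease: $62.90 ÷ 0.3 ≈ $209.666667.
Undoing the 36% decrease: $209.666667 ÷ 0.64 ≈ $327.60.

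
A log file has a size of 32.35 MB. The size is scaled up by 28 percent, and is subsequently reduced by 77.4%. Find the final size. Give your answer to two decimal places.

28% increase: 32.35 × 1.28 = 41.408.
After the 77.4% decrease: 41.408 × 0.226 = 9.358208 ≈ 9.36.

9.36 MB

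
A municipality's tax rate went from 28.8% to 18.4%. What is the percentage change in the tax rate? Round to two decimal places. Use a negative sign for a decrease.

The change is 18.4 − 28.8 = -10.4 percentage points.
Relative to the original 28.8%, that is -10.4 ÷ 28.8 ≈ -36.11%.

-36.11%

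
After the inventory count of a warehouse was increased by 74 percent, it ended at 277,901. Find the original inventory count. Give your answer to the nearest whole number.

159,713

The overall multiplier applied was 1.74.
So the original inventory count was 277,901 ÷ 1.74 ≈ 159,713.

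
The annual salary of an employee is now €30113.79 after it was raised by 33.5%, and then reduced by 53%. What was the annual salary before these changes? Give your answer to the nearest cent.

€47993.93

The overall multiplier applied was 1.335 × 0.47 = 0.62745.
So the original annual salary was €30113.79 ÷ 0.62745 ≈ €47993.93.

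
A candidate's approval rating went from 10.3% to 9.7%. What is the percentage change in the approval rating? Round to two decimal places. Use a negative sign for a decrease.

The change is 9.7 − 10.3 = -0.6 percentage points.
Relative to the original 10.3%, that is -0.6 ÷ 10.3 ≈ -5.83%.

-5.83%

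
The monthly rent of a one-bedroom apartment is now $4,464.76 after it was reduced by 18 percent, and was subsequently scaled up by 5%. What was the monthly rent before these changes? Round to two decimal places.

$5,185.55

The overall multiplier applied was 0.82 × 1.05 = 0.861.
So the original monthly rent was $4,464.76 ÷ 0.861 ≈ $5,185.55.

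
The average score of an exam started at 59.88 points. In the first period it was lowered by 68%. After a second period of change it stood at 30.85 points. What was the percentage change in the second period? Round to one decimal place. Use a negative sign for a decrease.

After the first period: 59.88 × 0.32 = 19.1616.
Second-period multiplier: 30.85 ÷ 19.1616 ≈ 1.60999.
That is a change of 61.0%.

61.0%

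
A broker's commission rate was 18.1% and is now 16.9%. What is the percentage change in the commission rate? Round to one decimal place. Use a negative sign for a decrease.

-6.6%

The change is 16.9 − 18.1 = -1.2 percentage points.
Relative to the original 18.1%, that is -1.2 ÷ 18.1 ≈ -6.6%.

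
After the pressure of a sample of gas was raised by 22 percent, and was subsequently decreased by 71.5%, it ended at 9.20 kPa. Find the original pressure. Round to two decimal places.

26.46 kPa

The overall multiplier applied was 1.22 × 0.285 = 0.3477.
So the original pressure was 9.20 ÷ 0.3477 ≈ 26.46 kPa.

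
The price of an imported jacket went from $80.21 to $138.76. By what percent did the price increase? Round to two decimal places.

Change: $138.76 − $80.21 = $58.55.
Relative to the original: $58.55 ÷ $80.21 ≈ 73.00%.
So the price increased by 73.00%.

73.00%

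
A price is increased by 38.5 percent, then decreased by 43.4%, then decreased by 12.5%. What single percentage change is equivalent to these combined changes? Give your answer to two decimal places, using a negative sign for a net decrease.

The combined multiplier is 1.385 × 0.566 × 0.875 = 0.68592125.
That corresponds to a decrease of 31.41%.

-31.41%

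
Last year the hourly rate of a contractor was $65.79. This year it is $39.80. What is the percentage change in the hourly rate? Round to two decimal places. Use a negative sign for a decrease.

-39.50%

Change: $39.80 − $65.79 = -$25.99.
Relative to the original: -$25.99 ÷ $65.79 ≈ -39.50%.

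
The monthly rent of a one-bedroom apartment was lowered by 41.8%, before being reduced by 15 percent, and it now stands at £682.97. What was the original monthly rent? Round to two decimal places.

Undoing the 15% decrease: £682.97 ÷ 0.85 ≈ £803.494118.
Undoing the 41.8% decrease: £803.494118 ÷ 0.582 ≈ £1,380.57.

£1,380.57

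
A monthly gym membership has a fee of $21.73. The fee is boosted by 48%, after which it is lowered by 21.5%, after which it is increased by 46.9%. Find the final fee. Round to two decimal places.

Each change multiplies by a factor: 1.48 × 0.785 × 1.469 = 1.7066842.
$21.73 × 1.7066842 = $37.086247666 ≈ $37.09.

$37.09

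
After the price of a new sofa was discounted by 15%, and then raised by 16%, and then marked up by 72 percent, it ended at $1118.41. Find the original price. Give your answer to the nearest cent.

Undoing the 72% increase: $1118.41 ÷ 1.72 ≈ $650.238372.
Undoing the 16% increase: $650.238372 ÷ 1.16 ≈ $560.550321.
Undoing the 15% decrease: $560.550321 ÷ 0.85 ≈ $659.47.

$659.47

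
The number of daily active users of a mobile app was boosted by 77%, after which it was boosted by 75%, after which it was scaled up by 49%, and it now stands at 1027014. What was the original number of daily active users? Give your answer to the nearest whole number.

Undoing the 49% increase: 1027014 ÷ 1.49 ≈ 689271.14094.
Undoing the 75% increase: 689271.14094 ÷ 1.75 ≈ 393869.223394.
Undoing the 77% increase: 393869.223394 ÷ 1.77 ≈ 222525.

222525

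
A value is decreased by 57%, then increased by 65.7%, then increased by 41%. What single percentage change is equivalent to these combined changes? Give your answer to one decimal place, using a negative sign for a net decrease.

A 57% decrease multiplies by 0.43.
Then a 65.7% increase: 0.43 × 1.657 = 0.71251.
Then a 41% increase: 0.71251 × 1.41 = 1.0046391.
Overall factor 1.0046391, i.e. 0.5%.

0.5%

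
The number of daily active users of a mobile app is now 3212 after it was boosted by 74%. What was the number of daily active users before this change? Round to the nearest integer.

The overall multiplier applied was 1.74.
So the original number of daily active users was 3212 ÷ 1.74 ≈ 1846.

1846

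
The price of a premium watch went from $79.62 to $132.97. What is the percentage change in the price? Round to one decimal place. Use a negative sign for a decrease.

Change: $132.97 − $79.62 = $53.35.
Relative to the original: $53.35 ÷ $79.62 ≈ 67.0%.

67.0%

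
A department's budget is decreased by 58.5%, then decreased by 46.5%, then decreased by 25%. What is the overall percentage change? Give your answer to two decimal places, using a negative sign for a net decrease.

The combined multiplier is 0.415 × 0.535 × 0.75 = 0.16651875.
That corresponds to a decrease of 83.35%.

-83.35%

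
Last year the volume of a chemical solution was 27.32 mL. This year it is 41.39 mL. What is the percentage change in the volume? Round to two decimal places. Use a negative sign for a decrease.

Change: 41.39 − 27.32 = 14.07.
Relative to the original: 14.07 ÷ 27.32 ≈ 51.50%.

51.50%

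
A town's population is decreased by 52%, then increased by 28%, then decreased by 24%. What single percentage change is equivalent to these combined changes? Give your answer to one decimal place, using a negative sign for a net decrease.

A 52% decrease multiplies by 0.48.
Then a 28% increase: 0.48 × 1.28 = 0.6144.
Then a 24% decrease: 0.6144 × 0.76 = 0.466944.
Overall factor 0.466944, i.e. -53.3%.

-53.3%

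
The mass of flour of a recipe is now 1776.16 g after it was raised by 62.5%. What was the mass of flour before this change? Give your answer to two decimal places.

1093.02 g

The overall multiplier applied was 1.625.
So the original mass of flour was 1776.16 ÷ 1.625 ≈ 1093.02 g.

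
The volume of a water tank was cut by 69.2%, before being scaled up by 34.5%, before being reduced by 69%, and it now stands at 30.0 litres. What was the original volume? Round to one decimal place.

233.6 litres

Undoing the 69% decrease: 30.0 ÷ 0.31 ≈ 96.774194.
Undoing the 34.5% increase: 96.774194 ÷ 1.345 ≈ 71.951074.
Undoing the 69.2% decrease: 71.951074 ÷ 0.308 ≈ 233.6 litres.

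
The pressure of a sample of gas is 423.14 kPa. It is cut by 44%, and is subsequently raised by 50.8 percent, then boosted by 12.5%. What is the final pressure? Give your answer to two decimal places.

44% decrease: 423.14 × 0.56 = 236.9584.
50.8% increase: 236.9584 × 1.508 = 357.3332672.
Apply the 12.5% increase: 357.3332672 × 1.125 = 401.9999256 ≈ 402.00.

402.00 kPa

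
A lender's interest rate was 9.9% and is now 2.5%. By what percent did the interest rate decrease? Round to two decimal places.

74.75%

The change is 2.5 − 9.9 = -7.4 percentage points.
Relative to the original 9.9%, that is -7.4 ÷ 9.9 ≈ -74.75%.
So the interest rate fell by 74.75%.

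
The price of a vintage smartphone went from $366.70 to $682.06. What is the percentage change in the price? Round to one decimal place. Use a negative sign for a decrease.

86.0%

Change: $682.06 − $366.70 = $315.36.
Relative to the original: $315.36 ÷ $366.70 ≈ 86.0%.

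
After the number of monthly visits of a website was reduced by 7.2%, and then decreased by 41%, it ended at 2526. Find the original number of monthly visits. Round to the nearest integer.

4614

Undoing the 41% decrease: 2526 ÷ 0.59 ≈ 4281.355932.
Undoing the 7.2% decrease: 4281.355932 ÷ 0.928 ≈ 4614.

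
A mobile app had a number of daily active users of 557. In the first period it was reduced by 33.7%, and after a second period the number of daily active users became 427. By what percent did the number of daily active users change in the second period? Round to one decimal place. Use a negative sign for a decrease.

15.6%

After the first period: 557 × 0.663 = 369.291.
Second-period multiplier: 427 ÷ 369.291 ≈ 1.15627.
That is a change of 15.6%.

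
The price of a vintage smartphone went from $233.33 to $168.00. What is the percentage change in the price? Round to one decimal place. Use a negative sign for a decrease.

Change: $168.00 − $233.33 = -$65.33.
Relative to the original: -$65.33 ÷ $233.33 ≈ -28.0%.

-28.0%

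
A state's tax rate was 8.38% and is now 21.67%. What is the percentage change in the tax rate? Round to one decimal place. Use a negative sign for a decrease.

The change is 21.67 − 8.38 = 13.29 percentage points.
Relative to the original 8.38%, that is 13.29 ÷ 8.38 ≈ 158.6%.

158.6%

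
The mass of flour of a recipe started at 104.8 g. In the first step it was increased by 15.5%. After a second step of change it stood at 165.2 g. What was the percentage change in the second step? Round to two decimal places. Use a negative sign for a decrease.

After the first step: 104.8 × 1.155 = 121.044.
Second-step multiplier: 165.2 ÷ 121.044 ≈ 1.364793.
That is a change of 36.48%.

36.48%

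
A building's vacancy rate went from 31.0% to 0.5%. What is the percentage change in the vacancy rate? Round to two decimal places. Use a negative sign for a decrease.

-98.39%

The change is 0.5 − 31.0 = -30.5 percentage points.
Relative to the original 31.0%, that is -30.5 ÷ 31.0 ≈ -98.39%.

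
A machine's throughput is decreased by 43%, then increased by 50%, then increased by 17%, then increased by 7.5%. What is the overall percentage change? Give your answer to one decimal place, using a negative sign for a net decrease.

A 43% decrease multiplies by 0.57.
Then a 50% increase: 0.57 × 1.5 = 0.855.
Then a 17% increase: 0.855 × 1.17 = 1.00035.
Then a 7.5% increase: 1.00035 × 1.075 = 1.07537625.
Overall factor 1.07537625, i.e. 7.5%.

7.5%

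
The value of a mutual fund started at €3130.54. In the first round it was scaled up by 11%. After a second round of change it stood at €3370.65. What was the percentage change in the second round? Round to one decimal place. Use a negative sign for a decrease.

-3.0%

After the first round: €3130.54 × 1.11 = €3474.8994.
Second-round multiplier: €3370.65 ÷ €3474.8994 ≈ 0.97.
That is a change of -3.0%.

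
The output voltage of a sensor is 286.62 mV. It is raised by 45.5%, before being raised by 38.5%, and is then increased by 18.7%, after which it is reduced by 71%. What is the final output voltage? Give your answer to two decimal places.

198.82 mV

45.5% increase: 286.62 × 1.455 = 417.0321.
Apply the 38.5% increase: 417.0321 × 1.385 = 577.5894585.
18.7% increase: 577.5894585 × 1.187 = 685.5986872395.
After the 71% decrease: 685.5986872395 × 0.29 = 198.823619299455 ≈ 198.82.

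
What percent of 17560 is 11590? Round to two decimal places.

11590 ÷ 17560 ≈ 66.00%.

66.00%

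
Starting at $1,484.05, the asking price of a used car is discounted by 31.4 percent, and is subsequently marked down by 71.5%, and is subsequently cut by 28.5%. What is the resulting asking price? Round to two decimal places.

Each change multiplies by a factor: 0.686 × 0.285 × 0.715 = 0.13978965.
$1,484.05 × 0.13978965 = $207.4548300825 ≈ $207.45.

$207.45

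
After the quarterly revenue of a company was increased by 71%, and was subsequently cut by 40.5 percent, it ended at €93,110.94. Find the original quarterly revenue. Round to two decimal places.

€91,514.02

Undoing the 40.5% decrease: €93,110.94 ÷ 0.595 ≈ €156488.97479.
Undoing the 71% increase: €156488.97479 ÷ 1.71 ≈ €91,514.02.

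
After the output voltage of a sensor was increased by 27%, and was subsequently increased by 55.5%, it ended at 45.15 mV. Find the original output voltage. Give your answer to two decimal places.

22.86 mV

The overall multiplier applied was 1.27 × 1.555 = 1.97485.
So the original output voltage was 45.15 ÷ 1.97485 ≈ 22.86 mV.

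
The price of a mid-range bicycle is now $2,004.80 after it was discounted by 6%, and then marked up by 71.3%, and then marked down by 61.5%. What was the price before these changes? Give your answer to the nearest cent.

The overall multiplier applied was 0.94 × 1.713 × 0.385 = 0.6199347.
So the original price was $2,004.80 ÷ 0.6199347 ≈ $3,233.89.

$3,233.89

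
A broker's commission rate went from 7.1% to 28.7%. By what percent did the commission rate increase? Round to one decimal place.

304.2%

The change is 28.7 − 7.1 = 21.6 percentage points.
Relative to the original 7.1%, that is 21.6 ÷ 7.1 ≈ 304.2%.
So the commission rate rose by 304.2%.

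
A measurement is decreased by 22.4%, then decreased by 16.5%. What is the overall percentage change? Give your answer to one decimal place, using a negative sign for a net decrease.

The combined multiplier is 0.776 × 0.835 = 0.64796.
That corresponds to a decrease of 35.2%.

-35.2%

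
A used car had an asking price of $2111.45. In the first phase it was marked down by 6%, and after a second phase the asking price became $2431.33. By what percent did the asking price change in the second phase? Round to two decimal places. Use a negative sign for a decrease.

After the first phase: $2111.45 × 0.94 = $1984.763.
Second-phase multiplier: $2431.33 ÷ $1984.763 ≈ 1.224998.
That is a change of 22.50%.

22.50%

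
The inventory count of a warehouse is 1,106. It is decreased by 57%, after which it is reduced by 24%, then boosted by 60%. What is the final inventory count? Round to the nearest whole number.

After the 57% decrease: 1,106 × 0.43 = 475.58.
24% decrease: 475.58 × 0.76 = 361.4408.
60% increase: 361.4408 × 1.6 = 578.30528 ≈ 578.

578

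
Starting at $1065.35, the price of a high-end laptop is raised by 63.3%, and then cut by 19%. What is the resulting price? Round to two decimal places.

Apply the 63.3% increase: $1065.35 × 1.633 = $1739.71655.
After the 19% decrease: $1739.71655 × 0.81 = $1409.1704055 ≈ $1409.17.

$1409.17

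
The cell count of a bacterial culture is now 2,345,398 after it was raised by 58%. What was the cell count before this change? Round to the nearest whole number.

The overall multiplier applied was 1.58.
So the original cell count was 2,345,398 ÷ 1.58 ≈ 1,484,429.

1,484,429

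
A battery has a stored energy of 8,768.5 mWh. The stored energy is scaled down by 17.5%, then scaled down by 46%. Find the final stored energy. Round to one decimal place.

17.5% decrease: 8,768.5 × 0.825 = 7234.0125.
Apply the 46% decrease: 7234.0125 × 0.54 = 3906.36675 ≈ 3,906.4.

3,906.4 mWh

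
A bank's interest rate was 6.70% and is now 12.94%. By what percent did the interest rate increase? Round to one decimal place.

93.1%

The change is 12.94 − 6.70 = 6.24 percentage points.
Relative to the original 6.70%, that is 6.24 ÷ 6.70 ≈ 93.1%.
So the interest rate rose by 93.1%.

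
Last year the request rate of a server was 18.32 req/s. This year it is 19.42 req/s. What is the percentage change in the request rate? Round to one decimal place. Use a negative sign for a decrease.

6.0%

Change: 19.42 − 18.32 = 1.10.
Relative to the original: 1.10 ÷ 18.32 ≈ 6.0%.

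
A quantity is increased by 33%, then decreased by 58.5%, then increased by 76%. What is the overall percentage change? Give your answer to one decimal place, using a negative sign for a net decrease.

-2.9%

A 33% increase multiplies by 1.33.
Then a 58.5% decrease: 1.33 × 0.415 = 0.55195.
Then a 76% increase: 0.55195 × 1.76 = 0.971432.
Overall factor 0.971432, i.e. -2.9%.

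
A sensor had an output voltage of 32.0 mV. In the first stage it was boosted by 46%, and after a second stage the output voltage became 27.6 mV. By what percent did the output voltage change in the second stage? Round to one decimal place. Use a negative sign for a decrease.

After the first stage: 32.0 × 1.46 = 46.72.
Second-stage multiplier: 27.6 ÷ 46.72 ≈ 0.59075.
That is a change of -40.9%.

-40.9%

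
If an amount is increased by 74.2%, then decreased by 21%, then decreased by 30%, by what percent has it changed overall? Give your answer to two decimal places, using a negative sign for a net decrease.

-3.67%

The combined multiplier is 1.742 × 0.79 × 0.7 = 0.963326.
That corresponds to a decrease of 3.67%.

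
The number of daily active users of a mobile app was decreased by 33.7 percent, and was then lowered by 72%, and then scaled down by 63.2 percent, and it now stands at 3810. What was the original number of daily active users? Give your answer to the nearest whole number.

The overall multiplier applied was 0.663 × 0.28 × 0.368 = 0.06831552.
So the original number of daily active users was 3810 ÷ 0.06831552 ≈ 55771.

55771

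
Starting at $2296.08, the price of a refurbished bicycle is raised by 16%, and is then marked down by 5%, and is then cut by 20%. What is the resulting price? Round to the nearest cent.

Each change multiplies by a factor: 1.16 × 0.95 × 0.8 = 0.8816.
$2296.08 × 0.8816 = $2024.224128 ≈ $2024.22.

$2024.22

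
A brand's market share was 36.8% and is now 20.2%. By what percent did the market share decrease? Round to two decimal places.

The change is 20.2 − 36.8 = -16.6 percentage points.
Relative to the original 36.8%, that is -16.6 ÷ 36.8 ≈ -45.11%.
So the market share fell by 45.11%.

45.11%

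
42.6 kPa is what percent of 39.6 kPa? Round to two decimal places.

42.6 kPa ÷ 39.6 kPa ≈ 107.58%.

107.58%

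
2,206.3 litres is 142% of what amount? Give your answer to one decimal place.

2,206.3 litres ÷ 1.42 ≈ 1,553.7 litres.

1,553.7 litres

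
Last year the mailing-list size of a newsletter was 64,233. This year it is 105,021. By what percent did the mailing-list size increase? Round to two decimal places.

63.50%

Change: 105,021 − 64,233 = 40,788.
Relative to the original: 40,788 ÷ 64,233 ≈ 63.50%.
So the mailing-list size increased by 63.50%.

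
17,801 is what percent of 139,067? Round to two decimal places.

12.80%

17,801 ÷ 139,067 ≈ 12.80%.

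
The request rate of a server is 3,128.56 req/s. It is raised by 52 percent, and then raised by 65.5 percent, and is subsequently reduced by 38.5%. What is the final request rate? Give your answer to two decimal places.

4,840.18 req/s

Apply the 52% increase: 3,128.56 × 1.52 = 4755.4112.
65.5% increase: 4755.4112 × 1.655 = 7870.205536.
38.5% decrease: 7870.205536 × 0.615 = 4840.17640464 ≈ 4,840.18.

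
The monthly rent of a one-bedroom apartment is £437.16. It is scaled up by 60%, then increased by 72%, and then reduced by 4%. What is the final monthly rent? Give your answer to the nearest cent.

Each change multiplies by a factor: 1.6 × 1.72 × 0.96 = 2.64192.
£437.16 × 2.64192 = £1154.9417472 ≈ £1154.94.

£1154.94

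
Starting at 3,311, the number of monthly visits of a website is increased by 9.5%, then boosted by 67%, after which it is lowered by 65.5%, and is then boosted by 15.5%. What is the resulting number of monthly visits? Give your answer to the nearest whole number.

2,413

After the 9.5% increase: 3,311 × 1.095 = 3625.545.
After the 67% increase: 3625.545 × 1.67 = 6054.66015.
After the 65.5% decrease: 6054.66015 × 0.345 = 2088.85775175.
Apply the 15.5% increase: 2088.85775175 × 1.155 = 2412.63070327125 ≈ 2,413.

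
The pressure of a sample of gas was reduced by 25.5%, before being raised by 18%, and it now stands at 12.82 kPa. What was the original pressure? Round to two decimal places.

Undoing the 18% increase: 12.82 ÷ 1.18 ≈ 10.864407.
Undoing the 25.5% decrease: 10.864407 ÷ 0.745 ≈ 14.58 kPa.

14.58 kPa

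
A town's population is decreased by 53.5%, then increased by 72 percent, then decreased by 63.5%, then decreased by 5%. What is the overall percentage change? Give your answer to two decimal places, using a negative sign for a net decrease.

-72.27%

The combined multiplier is 0.465 × 1.72 × 0.365 × 0.95 = 0.27733065.
That corresponds to a decrease of 72.27%.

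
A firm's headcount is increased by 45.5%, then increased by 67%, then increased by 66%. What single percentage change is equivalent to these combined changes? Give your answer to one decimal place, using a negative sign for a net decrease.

The combined multiplier is 1.455 × 1.67 × 1.66 = 4.033551.
That corresponds to an increase of 303.4%.

303.4%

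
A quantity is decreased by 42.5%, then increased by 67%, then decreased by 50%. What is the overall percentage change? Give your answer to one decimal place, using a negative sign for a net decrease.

-52.0%

A 42.5% decrease multiplies by 0.575.
Then a 67% increase: 0.575 × 1.67 = 0.96025.
Then a 50% decrease: 0.96025 × 0.5 = 0.480125.
Overall factor 0.480125, i.e. -52.0%.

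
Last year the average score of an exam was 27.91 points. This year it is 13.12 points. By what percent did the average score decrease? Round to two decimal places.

52.99%

Change: 13.12 − 27.91 = -14.79.
Relative to the original: -14.79 ÷ 27.91 ≈ -52.99%.
So the average score decreased by 52.99%.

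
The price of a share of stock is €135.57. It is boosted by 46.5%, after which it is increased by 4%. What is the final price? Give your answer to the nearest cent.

€206.55

Each change multiplies by a factor: 1.465 × 1.04 = 1.5236.
€135.57 × 1.5236 = €206.554452 ≈ €206.55.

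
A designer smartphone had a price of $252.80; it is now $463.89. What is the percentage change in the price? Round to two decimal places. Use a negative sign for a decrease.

83.50%

Change: $463.89 − $252.80 = $211.09.
Relative to the original: $211.09 ÷ $252.80 ≈ 83.50%.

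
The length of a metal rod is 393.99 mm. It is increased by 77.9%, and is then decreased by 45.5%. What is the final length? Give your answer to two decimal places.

Each change multiplies by a factor: 1.779 × 0.545 = 0.969555.
393.99 × 0.969555 = 381.99497445 ≈ 381.99.

381.99 mm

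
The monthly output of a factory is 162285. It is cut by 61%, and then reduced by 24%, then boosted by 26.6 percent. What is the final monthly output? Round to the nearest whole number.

60896

Apply the 61% decrease: 162285 × 0.39 = 63291.15.
Apply the 24% decrease: 63291.15 × 0.76 = 48101.274.
26.6% increase: 48101.274 × 1.266 = 60896.212884 ≈ 60896.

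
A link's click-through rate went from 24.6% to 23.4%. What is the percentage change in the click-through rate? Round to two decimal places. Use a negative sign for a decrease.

The change is 23.4 − 24.6 = -1.2 percentage points.
Relative to the original 24.6%, that is -1.2 ÷ 24.6 ≈ -4.88%.

-4.88%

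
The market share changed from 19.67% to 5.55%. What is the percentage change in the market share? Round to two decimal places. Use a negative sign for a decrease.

-71.78%

The change is 5.55 − 19.67 = -14.12 percentage points.
Relative to the original 19.67%, that is -14.12 ÷ 19.67 ≈ -71.78%.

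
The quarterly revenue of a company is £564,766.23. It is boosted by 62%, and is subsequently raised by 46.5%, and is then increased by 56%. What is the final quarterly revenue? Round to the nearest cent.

Each change multiplies by a factor: 1.62 × 1.465 × 1.56 = 3.702348.
£564,766.23 × 3.702348 = £2090961.12210804 ≈ £2,090,961.12.

£2,090,961.12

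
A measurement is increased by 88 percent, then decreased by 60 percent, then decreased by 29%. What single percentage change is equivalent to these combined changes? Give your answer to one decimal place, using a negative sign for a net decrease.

An 88% increase multiplies by 1.88.
Then a 60% decrease: 1.88 × 0.4 = 0.752.
Then a 29% decrease: 0.752 × 0.71 = 0.53392.
Overall factor 0.53392, i.e. -46.6%.

-46.6%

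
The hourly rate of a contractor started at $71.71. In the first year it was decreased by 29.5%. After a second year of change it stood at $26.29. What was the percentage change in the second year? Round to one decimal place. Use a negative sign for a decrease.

-48.0%

After the first year: $71.71 × 0.705 = $50.55555.
Second-year multiplier: $26.29 ÷ $50.55555 ≈ 0.52002.
That is a change of -48.0%.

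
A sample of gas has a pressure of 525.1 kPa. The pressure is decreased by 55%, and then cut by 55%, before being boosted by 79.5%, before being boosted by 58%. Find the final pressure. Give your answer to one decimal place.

Each change multiplies by a factor: 0.45 × 0.45 × 1.795 × 1.58 = 0.57431025.
525.1 × 0.57431025 = 301.570312275 ≈ 301.6.

301.6 kPa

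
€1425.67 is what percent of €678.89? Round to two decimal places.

€1425.67 ÷ €678.89 ≈ 210.00%.

210.00%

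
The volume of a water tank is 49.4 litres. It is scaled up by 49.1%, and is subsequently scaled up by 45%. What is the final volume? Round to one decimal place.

Apply the 49.1% increase: 49.4 × 1.491 = 73.6554.
After the 45% increase: 73.6554 × 1.45 = 106.80033 ≈ 106.8.

106.8 litres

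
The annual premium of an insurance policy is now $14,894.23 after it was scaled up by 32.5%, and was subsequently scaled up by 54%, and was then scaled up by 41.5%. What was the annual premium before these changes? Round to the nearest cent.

The overall multiplier applied was 1.325 × 1.54 × 1.415 = 2.8873075.
So the original annual premium was $14,894.23 ÷ 2.8873075 ≈ $5,158.52.

$5,158.52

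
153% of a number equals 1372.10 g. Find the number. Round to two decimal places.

1372.10 g ÷ 1.53 ≈ 896.80 g.

896.80 g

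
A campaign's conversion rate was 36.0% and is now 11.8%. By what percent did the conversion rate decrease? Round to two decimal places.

67.22%

The change is 11.8 − 36.0 = -24.2 percentage points.
Relative to the original 36.0%, that is -24.2 ÷ 36.0 ≈ -67.22%.
So the conversion rate fell by 67.22%.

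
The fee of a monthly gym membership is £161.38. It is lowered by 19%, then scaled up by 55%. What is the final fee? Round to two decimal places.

Each change multiplies by a factor: 0.81 × 1.55 = 1.2555.
£161.38 × 1.2555 = £202.61259 ≈ £202.61.

£202.61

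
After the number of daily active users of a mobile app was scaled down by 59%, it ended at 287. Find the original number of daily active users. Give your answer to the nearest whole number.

700

The overall multiplier applied was 0.41.
So the original number of daily active users was 287 ÷ 0.41 = 700.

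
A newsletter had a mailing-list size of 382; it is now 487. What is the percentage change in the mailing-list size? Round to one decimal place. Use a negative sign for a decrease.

Change: 487 − 382 = 105.
Relative to the original: 105 ÷ 382 ≈ 27.5%.

27.5%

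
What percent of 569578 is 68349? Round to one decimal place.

68349 ÷ 569578 ≈ 12.0%.

12.0%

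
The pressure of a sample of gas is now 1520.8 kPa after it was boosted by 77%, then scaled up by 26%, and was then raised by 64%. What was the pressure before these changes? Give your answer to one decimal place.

The overall multiplier applied was 1.77 × 1.26 × 1.64 = 3.657528.
So the original pressure was 1520.8 ÷ 3.657528 ≈ 415.8 kPa.

415.8 kPa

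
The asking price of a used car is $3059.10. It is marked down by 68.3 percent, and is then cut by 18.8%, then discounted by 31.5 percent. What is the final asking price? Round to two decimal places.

After the 68.3% decrease: $3059.10 × 0.317 = $969.7347.
18.8% decrease: $969.7347 × 0.812 = $787.4245764.
31.5% decrease: $787.4245764 × 0.685 = $539.385834834 ≈ $539.39.

$539.39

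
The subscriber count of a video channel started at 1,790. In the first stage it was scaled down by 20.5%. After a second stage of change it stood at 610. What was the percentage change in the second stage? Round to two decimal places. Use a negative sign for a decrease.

-57.13%

After the first stage: 1,790 × 0.795 = 1423.05.
Second-stage multiplier: 610 ÷ 1423.05 ≈ 0.428657.
That is a change of -57.13%.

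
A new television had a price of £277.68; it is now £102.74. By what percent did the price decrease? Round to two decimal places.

Change: £102.74 − £277.68 = -£174.94.
Relative to the original: -£174.94 ÷ £277.68 ≈ -63.00%.
So the price decreased by 63.00%.

63.00%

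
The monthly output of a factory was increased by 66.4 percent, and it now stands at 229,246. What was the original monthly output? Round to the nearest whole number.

The overall multiplier applied was 1.664.
So the original monthly output was 229,246 ÷ 1.664 ≈ 137,768.

137,768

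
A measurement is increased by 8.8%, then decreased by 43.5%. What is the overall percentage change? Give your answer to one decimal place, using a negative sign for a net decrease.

An 8.8% increase multiplies by 1.088.
Then a 43.5% decrease: 1.088 × 0.565 = 0.61472.
Overall factor 0.61472, i.e. -38.5%.

-38.5%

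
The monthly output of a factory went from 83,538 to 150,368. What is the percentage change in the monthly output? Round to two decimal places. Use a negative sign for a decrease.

80.00%

Change: 150,368 − 83,538 = 66,830.
Relative to the original: 66,830 ÷ 83,538 ≈ 80.00%.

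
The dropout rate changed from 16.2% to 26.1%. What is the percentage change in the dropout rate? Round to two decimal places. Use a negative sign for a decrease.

The change is 26.1 − 16.2 = 9.9 percentage points.
Relative to the original 16.2%, that is 9.9 ÷ 16.2 ≈ 61.11%.

61.11%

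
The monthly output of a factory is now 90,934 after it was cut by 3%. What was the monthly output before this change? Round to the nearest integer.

93,746

The overall multiplier applied was 0.97.
So the original monthly output was 90,934 ÷ 0.97 ≈ 93,746.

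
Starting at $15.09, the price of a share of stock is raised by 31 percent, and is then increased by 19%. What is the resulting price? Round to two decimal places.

$23.52

After the 31% increase: $15.09 × 1.31 = $19.7679.
After the 19% increase: $19.7679 × 1.19 = $23.523801 ≈ $23.52.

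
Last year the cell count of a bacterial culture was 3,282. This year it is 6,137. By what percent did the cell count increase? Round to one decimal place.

Change: 6,137 − 3,282 = 2,855.
Relative to the original: 2,855 ÷ 3,282 ≈ 87.0%.
So the cell count increased by 87.0%.

87.0%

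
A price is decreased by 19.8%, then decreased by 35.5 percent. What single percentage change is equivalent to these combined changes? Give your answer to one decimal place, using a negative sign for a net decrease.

-48.3%

A 19.8% decrease multiplies by 0.802.
Then a 35.5% decrease: 0.802 × 0.645 = 0.51729.
Overall factor 0.51729, i.e. -48.3%.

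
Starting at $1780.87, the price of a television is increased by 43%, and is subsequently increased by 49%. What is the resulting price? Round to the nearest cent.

43% increase: $1780.87 × 1.43 = $2546.6441.
After the 49% increase: $2546.6441 × 1.49 = $3794.499709 ≈ $3794.50.

$3794.50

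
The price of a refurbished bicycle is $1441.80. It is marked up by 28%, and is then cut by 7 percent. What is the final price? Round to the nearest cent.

$1716.32

28% increase: $1441.80 × 1.28 = $1845.504.
Apply the 7% decrease: $1845.504 × 0.93 = $1716.31872 ≈ $1716.32.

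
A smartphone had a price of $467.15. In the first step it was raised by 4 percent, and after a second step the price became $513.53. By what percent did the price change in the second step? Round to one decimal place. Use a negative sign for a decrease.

After the first step: $467.15 × 1.04 = $485.836.
Second-step multiplier: $513.53 ÷ $485.836 ≈ 1.057.
That is a change of 5.7%.

5.7%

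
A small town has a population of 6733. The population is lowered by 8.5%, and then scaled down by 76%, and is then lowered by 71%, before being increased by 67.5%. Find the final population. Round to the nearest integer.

718

Apply the 8.5% decrease: 6733 × 0.915 = 6160.695.
76% decrease: 6160.695 × 0.24 = 1478.5668.
Apply the 71% decrease: 1478.5668 × 0.29 = 428.784372.
After the 67.5% increase: 428.784372 × 1.675 = 718.2138231 ≈ 718.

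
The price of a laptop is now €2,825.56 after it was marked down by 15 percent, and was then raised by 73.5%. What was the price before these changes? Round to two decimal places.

The overall multiplier applied was 0.85 × 1.735 = 1.47475.
So the original price was €2,825.56 ÷ 1.47475 ≈ €1,915.96.

€1,915.96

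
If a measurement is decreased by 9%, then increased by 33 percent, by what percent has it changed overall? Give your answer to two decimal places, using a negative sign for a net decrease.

A 9% decrease multiplies by 0.91.
Then a 33% increase: 0.91 × 1.33 = 1.2103.
Overall factor 1.2103, i.e. 21.03%.

21.03%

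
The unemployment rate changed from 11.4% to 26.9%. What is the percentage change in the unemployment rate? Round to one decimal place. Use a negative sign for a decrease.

The change is 26.9 − 11.4 = 15.5 percentage points.
Relative to the original 11.4%, that is 15.5 ÷ 11.4 ≈ 136.0%.

136.0%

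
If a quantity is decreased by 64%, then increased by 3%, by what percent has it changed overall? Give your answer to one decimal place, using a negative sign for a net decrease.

A 64% decrease multiplies by 0.36.
Then a 3% increase: 0.36 × 1.03 = 0.3708.
Overall factor 0.3708, i.e. -62.9%.

-62.9%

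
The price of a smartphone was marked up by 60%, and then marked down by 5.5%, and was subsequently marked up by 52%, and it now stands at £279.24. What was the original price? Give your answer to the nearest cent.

£121.50

The overall multiplier applied was 1.6 × 0.945 × 1.52 = 2.29824.
So the original price was £279.24 ÷ 2.29824 ≈ £121.50.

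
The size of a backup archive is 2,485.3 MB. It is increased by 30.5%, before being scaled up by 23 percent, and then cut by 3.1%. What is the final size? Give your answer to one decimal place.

Each change multiplies by a factor: 1.305 × 1.23 × 0.969 = 1.55539035.
2,485.3 × 1.55539035 = 3865.611636855 ≈ 3,865.6.

3,865.6 MB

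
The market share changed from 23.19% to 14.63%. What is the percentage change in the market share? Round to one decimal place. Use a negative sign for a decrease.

The change is 14.63 − 23.19 = -8.56 percentage points.
Relative to the original 23.19%, that is -8.56 ÷ 23.19 ≈ -36.9%.

-36.9%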